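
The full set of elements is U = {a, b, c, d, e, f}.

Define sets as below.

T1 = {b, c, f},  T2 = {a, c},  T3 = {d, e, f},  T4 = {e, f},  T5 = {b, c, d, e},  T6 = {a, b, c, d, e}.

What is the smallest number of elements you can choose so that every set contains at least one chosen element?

2

Take H = {c, e}. Each listed set contains at least one of these, so H is a hitting set of size 2.
The sets T2, T4 are pairwise disjoint, so any hitting set needs a separate element for each — at least 2. Hence 2 is optimal.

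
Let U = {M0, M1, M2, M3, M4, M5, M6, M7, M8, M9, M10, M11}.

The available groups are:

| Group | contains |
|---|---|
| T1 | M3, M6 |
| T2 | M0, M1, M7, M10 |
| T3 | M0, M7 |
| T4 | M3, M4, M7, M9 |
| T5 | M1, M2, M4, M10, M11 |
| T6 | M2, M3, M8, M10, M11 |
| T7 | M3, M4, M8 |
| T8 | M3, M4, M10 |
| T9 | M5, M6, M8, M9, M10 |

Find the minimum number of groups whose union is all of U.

Take {T2, T6, T7, T9}. Their union is {M0, M1, M2, M3, M4, M5, M6, M7, M8, M9, M10, M11}, which is all 12 elements.
No 3 of the 9 groups cover everything (all 84 combinations miss at least one element), so 4 is optimal.

4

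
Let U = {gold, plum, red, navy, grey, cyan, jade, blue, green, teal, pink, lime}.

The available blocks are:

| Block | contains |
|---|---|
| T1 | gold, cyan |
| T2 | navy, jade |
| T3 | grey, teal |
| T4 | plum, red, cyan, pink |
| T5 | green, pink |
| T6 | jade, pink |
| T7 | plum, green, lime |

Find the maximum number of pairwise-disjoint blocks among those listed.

T1, T2, T3, T7 are pairwise disjoint (T1={gold,cyan}; T2={navy,jade}; T3={grey,teal}; T7={plum,green,lime}).
Every remaining block overlaps one of these, and no 5 of the listed blocks are pairwise disjoint, so 4 is the maximum.

4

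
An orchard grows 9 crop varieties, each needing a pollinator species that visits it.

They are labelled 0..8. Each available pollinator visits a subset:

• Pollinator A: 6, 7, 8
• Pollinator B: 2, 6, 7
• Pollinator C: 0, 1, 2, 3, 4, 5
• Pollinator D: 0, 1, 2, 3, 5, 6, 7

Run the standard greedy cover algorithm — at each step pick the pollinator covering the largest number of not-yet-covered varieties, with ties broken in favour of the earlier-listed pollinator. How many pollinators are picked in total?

3

Greedy: pick D (covers 7 new) → pick A (covers 1 new) → pick C (covers 1 new). Total picks: 3.
(The true minimum cover uses only 2 pollinators, so greedy is not optimal here.)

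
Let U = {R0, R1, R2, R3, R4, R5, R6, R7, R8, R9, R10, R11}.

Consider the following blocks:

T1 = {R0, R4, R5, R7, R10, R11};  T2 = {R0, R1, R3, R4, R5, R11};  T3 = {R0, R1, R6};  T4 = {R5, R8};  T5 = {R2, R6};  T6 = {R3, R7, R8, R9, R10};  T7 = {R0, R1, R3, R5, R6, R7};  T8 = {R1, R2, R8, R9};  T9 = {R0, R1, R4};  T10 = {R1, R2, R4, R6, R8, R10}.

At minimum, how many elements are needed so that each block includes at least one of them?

3

The 3 elements {R0, R6, R8} hit every block.
The blocks T5, T6, T9 are pairwise disjoint, so any hitting set needs a separate element for each — at least 3. Hence 3 is optimal.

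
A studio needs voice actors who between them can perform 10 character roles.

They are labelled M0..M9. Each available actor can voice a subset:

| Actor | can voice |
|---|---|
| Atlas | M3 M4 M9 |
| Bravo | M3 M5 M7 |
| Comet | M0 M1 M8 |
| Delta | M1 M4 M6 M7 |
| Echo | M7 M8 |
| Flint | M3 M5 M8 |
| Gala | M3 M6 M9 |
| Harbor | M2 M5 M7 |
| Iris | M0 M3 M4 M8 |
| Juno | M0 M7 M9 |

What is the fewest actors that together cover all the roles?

Take {Comet, Gala, Harbor, Iris}. Their union is {M0, M1, M2, M3, M4, M5, M6, M7, M8, M9}, which is all 10 roles.
No 3 of the 10 actors cover everything (all 120 combinations miss at least one role), so 4 is optimal.

4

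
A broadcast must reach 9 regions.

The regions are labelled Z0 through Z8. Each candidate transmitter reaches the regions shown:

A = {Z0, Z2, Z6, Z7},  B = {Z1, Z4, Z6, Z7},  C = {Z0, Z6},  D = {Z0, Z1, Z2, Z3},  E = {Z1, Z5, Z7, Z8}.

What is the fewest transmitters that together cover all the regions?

Take {B, D, E}. Their union is {Z0, Z1, Z2, Z3, Z4, Z5, Z6, Z7, Z8}, which is all 9 regions.
Each transmitter has at most 4 regions, and 2·4 = 8 < 9 — so at least 3 transmitters are needed, and 3 is optimal.

3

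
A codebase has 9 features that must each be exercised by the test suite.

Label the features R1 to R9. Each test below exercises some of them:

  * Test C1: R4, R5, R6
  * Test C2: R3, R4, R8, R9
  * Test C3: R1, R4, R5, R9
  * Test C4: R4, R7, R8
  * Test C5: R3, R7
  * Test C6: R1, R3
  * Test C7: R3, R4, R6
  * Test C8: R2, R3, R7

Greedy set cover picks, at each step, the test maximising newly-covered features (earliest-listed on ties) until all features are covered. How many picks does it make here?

Greedy: pick C2 (covers 4 new) → pick C1 (covers 2 new) → pick C8 (covers 2 new) → pick C3 (covers 1 new). Total picks: 4.

4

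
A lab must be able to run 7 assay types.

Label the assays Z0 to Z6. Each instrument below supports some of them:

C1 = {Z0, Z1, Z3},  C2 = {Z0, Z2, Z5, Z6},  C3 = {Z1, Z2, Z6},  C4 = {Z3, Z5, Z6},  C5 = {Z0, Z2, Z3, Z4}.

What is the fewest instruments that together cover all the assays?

3

C2 and C3 and C5 together: C2 ∪ C3 ∪ C5 = {Z0, Z1, Z2, Z3, Z4, Z5, Z6} — every assay is covered.
Only C5 contains Z4, so C5 is forced; the remaining 3 assays need at least 2 more instruments (each remaining instrument adds at most 2) — so at least 3 instruments are needed, and 3 is optimal.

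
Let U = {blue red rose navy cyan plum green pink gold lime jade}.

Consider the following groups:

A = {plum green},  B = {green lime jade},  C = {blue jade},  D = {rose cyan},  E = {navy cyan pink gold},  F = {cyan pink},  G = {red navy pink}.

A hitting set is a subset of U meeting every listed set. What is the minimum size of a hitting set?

4

The 4 items {red, cyan, plum, jade} hit every group.
The groups A, C, D, G are pairwise disjoint, so any hitting set needs a separate item for each — at least 4. Hence 4 is optimal.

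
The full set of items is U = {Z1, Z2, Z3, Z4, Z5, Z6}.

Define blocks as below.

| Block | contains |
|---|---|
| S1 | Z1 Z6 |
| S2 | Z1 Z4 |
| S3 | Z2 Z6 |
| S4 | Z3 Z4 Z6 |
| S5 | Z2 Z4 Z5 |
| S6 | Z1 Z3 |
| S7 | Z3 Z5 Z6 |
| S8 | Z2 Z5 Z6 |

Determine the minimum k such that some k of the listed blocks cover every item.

3

S2, S6, and S8 cover everything between them: the union {Z1, Z2, Z3, Z4, Z5, Z6} is all of U.
No 2 of the 8 blocks cover everything (all 28 combinations miss at least one item), so 3 is optimal.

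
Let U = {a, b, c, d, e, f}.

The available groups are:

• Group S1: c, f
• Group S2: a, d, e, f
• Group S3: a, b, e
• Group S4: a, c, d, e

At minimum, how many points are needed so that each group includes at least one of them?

The 2 points {c, e} hit every group.
The groups S1, S3 are pairwise disjoint, so any hitting set needs a separate point for each — at least 2. Hence 2 is optimal.

2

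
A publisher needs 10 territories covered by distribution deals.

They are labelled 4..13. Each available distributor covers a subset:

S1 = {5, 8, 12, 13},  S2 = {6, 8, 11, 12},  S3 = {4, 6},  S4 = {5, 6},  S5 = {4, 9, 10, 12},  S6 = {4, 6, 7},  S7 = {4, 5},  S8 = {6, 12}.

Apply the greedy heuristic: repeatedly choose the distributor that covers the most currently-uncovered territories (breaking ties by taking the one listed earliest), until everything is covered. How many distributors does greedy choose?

4

Greedy: pick S1 (covers 4 new) → pick S5 (covers 3 new) → pick S2 (covers 2 new) → pick S6 (covers 1 new). Total picks: 4.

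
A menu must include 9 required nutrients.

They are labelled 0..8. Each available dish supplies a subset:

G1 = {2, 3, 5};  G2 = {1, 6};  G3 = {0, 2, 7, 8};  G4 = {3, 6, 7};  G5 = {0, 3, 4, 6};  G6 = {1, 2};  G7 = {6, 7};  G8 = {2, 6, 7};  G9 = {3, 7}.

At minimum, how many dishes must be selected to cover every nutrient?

4

G1 and G2 and G3 and G5 together: G1 ∪ G2 ∪ G3 ∪ G5 = {0, 1, 2, 3, 4, 5, 6, 7, 8} — every nutrient is covered.
No 3 of the 9 dishes cover everything (all 84 combinations miss at least one nutrient), so 4 is optimal.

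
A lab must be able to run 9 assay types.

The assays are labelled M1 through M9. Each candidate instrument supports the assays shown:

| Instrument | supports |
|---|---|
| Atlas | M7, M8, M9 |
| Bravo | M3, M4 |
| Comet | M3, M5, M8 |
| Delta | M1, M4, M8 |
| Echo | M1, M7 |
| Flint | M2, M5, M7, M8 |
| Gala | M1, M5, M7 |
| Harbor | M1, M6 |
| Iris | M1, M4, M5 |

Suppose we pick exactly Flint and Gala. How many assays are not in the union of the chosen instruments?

Union of Flint, Gala = {M1, M2, M5, M7, M8}.
Not covered: M3, M4, M6, M9 — 4 assays.

4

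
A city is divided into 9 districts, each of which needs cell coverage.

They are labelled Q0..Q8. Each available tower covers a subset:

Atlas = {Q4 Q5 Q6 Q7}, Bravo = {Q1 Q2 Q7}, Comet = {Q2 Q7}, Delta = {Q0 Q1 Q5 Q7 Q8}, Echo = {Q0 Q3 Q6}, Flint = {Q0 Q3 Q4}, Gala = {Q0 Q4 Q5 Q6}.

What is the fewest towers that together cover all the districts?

Bravo and Delta and Flint and Gala together: Bravo ∪ Delta ∪ Flint ∪ Gala = {Q0, Q1, Q2, Q3, Q4, Q5, Q6, Q7, Q8} — every district is covered.
No 3 of the 7 towers cover everything (all 35 combinations miss at least one district), so 4 is optimal.

4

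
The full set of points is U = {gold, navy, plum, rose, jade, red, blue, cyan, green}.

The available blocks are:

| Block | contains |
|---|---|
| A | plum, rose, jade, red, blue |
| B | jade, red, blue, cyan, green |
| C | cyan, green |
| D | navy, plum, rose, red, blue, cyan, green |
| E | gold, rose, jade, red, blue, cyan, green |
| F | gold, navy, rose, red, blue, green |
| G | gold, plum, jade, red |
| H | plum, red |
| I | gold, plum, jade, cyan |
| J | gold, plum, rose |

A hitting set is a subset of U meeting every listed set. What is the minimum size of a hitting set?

2

The 2 points {plum, green} hit every block.
The blocks C, H are pairwise disjoint, so any hitting set needs a separate point for each — at least 2. Hence 2 is optimal.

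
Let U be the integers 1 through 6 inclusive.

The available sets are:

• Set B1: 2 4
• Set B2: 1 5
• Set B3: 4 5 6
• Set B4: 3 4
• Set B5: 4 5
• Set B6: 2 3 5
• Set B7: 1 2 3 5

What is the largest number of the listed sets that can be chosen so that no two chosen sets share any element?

B1, B2 are pairwise disjoint (B1={2,4}; B2={1,5}).
Every remaining set overlaps one of these, and no 3 of the listed sets are pairwise disjoint, so 2 is the maximum.

2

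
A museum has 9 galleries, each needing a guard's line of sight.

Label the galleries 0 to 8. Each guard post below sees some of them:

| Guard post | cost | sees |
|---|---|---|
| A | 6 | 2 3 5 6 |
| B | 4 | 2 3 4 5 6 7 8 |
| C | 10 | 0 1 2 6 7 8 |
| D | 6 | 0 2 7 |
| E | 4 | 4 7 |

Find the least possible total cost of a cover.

14

B, C together cover every gallery (B ∪ C = {0, 1, 2, 3, 4, 5, 6, 7, 8}); total cost 4 + 10 = 14.
No covering selection has total cost below 14.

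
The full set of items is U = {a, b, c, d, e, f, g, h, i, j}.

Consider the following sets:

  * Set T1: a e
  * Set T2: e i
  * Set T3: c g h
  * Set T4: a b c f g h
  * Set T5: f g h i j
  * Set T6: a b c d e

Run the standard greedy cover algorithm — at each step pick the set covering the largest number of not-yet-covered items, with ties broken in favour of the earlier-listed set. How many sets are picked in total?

Greedy: pick T4 (covers 6 new) → pick T2 (covers 2 new) → pick T5 (covers 1 new) → pick T6 (covers 1 new). Total picks: 4.
(The true minimum cover uses only 2 sets, so greedy is not optimal here.)

4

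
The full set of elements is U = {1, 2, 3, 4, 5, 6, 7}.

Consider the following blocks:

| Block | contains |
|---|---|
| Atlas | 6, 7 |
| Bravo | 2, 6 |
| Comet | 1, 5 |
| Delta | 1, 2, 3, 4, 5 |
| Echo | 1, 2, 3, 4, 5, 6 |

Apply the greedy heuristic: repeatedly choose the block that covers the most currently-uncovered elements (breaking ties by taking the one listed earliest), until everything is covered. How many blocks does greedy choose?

2

Greedy: pick Echo (covers 6 new) → pick Atlas (covers 1 new). Total picks: 2.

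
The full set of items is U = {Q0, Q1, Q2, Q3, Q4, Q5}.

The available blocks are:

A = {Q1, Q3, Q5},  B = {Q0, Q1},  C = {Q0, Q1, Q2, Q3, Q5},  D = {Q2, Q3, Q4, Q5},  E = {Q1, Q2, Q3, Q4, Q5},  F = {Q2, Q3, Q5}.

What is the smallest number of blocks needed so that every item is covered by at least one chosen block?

Take {B, E}. Their union is {Q0, Q1, Q2, Q3, Q4, Q5}, which is all 6 items.
No single block has all 6 items (the largest, C, has 5), so 2 is optimal.

2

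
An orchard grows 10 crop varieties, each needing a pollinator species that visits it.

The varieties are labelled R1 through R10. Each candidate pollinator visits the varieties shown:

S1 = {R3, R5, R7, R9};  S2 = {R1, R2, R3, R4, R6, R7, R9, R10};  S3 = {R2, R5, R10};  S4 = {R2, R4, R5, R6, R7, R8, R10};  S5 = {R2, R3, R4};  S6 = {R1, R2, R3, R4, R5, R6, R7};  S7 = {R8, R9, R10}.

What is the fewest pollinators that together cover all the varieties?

S2 and S4 together: S2 ∪ S4 = {R1, R2, R3, R4, R5, R6, R7, R8, R9, R10} — every variety is covered.
No single pollinator has all 10 varieties (the largest, S2, has 8), so 2 is optimal.

2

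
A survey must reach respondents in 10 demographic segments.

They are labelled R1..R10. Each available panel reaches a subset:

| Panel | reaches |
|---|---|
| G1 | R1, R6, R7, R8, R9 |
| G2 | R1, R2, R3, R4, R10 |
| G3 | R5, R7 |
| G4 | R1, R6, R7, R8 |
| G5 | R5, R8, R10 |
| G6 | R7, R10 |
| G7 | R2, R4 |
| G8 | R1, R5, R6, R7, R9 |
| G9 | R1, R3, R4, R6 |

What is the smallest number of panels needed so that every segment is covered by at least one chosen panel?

G1 and G2 and G8 together: G1 ∪ G2 ∪ G8 = {R1, R2, R3, R4, R5, R6, R7, R8, R9, R10} — every segment is covered.
No 2 of the 9 panels cover everything (all 36 combinations miss at least one segment), so 3 is optimal.

3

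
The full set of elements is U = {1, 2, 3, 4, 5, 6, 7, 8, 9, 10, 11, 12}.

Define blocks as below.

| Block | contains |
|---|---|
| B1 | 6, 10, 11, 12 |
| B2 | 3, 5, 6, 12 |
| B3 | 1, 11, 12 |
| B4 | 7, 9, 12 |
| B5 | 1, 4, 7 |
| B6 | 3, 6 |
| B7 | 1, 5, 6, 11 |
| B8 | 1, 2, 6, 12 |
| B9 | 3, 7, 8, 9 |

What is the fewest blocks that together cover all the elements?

5

B1, B5, B7, B8, and B9 cover everything between them: the union {1, 2, 3, 4, 5, 6, 7, 8, 9, 10, 11, 12} is all of U.
No 4 of the 9 blocks cover everything (all 126 combinations miss at least one element), so 5 is optimal.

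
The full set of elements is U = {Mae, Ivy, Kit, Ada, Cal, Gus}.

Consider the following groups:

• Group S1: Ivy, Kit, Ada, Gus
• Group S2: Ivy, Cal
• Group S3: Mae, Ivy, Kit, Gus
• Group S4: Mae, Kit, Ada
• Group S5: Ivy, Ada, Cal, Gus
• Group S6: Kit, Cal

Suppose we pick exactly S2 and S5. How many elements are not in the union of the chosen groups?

2

Union of S2, S5 = {Ivy, Ada, Cal, Gus}.
Not covered: Mae, Kit — 2 elements.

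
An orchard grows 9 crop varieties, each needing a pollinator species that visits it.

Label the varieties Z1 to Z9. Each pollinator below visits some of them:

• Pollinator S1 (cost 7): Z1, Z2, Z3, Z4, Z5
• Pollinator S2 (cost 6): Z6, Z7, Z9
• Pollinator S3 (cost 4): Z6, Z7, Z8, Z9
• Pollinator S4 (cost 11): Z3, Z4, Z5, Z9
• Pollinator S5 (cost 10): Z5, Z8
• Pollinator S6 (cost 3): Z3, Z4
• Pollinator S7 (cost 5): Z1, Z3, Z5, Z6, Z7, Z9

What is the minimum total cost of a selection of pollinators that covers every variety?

11

S1, S3 together cover every variety (S1 ∪ S3 = {Z1, Z2, Z3, Z4, Z5, Z6, Z7, Z8, Z9}); total cost 7 + 4 = 11.
The greedy pick S7, S6, S3, S1 costs 19; no covering selection beats 11.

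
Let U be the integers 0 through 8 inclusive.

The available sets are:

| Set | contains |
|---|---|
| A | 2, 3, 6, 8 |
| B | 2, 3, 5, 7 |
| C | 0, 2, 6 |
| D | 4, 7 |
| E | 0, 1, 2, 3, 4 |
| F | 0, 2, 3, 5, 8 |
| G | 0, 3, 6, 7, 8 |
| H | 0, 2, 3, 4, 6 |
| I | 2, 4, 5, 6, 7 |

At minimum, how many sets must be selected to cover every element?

3

B, E, and G cover everything between them: the union {0, 1, 2, 3, 4, 5, 6, 7, 8} is all of U.
Only E contains 1, so E is forced; the remaining 4 elements need at least 2 more sets (each remaining set adds at most 3) — so at least 3 sets are needed, and 3 is optimal.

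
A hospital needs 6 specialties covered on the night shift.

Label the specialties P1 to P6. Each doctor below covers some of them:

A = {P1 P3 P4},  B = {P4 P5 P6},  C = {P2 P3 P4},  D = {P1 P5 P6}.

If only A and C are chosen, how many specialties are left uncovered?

Union of A, C = {P1, P2, P3, P4}.
Not covered: P5, P6 — 2 specialties.

2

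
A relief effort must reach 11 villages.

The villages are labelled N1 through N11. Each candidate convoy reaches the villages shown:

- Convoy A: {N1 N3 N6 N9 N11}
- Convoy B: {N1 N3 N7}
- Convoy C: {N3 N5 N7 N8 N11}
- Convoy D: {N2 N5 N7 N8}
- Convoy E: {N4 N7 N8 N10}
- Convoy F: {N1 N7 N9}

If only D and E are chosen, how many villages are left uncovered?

5

Union of D, E = {N2, N4, N5, N7, N8, N10}.
Not covered: N1, N3, N6, N9, N11 — 5 villages.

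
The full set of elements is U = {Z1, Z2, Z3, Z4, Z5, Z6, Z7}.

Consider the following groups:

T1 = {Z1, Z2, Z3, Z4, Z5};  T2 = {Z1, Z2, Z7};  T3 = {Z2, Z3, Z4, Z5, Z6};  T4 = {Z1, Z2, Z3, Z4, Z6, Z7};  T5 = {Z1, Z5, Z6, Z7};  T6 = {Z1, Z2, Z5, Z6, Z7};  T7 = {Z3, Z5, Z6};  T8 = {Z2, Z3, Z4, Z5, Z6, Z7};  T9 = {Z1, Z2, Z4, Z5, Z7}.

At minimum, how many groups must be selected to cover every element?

2

T1 and T5 together: T1 ∪ T5 = {Z1, Z2, Z3, Z4, Z5, Z6, Z7} — every element is covered.
No single group has all 7 elements (the largest, T4, has 6), so 2 is optimal.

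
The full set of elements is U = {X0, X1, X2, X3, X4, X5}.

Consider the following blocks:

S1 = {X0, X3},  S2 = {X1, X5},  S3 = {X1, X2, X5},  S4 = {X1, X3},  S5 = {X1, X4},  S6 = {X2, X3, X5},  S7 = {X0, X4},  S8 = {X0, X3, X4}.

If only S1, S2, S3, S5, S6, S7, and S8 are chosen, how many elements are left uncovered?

Union of S1, S2, S3, S5, S6, S7, S8 = {X0, X1, X2, X3, X4, X5} — that's every element, so 0 are uncovered.

0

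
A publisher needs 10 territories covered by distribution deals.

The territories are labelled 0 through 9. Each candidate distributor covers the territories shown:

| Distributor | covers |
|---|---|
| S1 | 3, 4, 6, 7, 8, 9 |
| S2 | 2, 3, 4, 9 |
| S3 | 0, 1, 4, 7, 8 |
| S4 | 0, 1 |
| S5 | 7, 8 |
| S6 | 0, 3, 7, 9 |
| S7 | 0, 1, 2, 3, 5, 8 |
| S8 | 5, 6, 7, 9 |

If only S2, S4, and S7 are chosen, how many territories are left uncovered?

2

Union of S2, S4, S7 = {0, 1, 2, 3, 4, 5, 8, 9}.
Not covered: 6, 7 — 2 territories.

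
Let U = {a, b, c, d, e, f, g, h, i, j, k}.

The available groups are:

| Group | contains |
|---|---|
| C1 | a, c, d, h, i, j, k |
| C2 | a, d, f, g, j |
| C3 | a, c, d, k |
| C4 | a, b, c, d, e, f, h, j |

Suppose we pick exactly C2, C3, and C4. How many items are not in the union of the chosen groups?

Union of C2, C3, C4 = {a, b, c, d, e, f, g, h, j, k}.
Not covered: i — 1 item.

1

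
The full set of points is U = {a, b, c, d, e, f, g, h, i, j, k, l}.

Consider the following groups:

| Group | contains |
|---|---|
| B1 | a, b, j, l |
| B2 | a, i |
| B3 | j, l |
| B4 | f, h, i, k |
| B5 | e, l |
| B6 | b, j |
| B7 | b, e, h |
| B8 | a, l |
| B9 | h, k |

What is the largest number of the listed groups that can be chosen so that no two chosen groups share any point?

4

B2, B5, B6, B9 are pairwise disjoint (B2={a,i}; B5={e,l}; B6={b,j}; B9={h,k}).
Every remaining group overlaps one of these, and no 5 of the listed groups are pairwise disjoint, so 4 is the maximum.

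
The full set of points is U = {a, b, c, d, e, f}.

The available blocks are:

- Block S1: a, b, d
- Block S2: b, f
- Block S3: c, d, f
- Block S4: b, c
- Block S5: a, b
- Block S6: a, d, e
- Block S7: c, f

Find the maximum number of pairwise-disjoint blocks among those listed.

S6, S7 are pairwise disjoint (S6={a,d,e}; S7={c,f}).
Every remaining block overlaps one of these, and no 3 of the listed blocks are pairwise disjoint, so 2 is the maximum.

2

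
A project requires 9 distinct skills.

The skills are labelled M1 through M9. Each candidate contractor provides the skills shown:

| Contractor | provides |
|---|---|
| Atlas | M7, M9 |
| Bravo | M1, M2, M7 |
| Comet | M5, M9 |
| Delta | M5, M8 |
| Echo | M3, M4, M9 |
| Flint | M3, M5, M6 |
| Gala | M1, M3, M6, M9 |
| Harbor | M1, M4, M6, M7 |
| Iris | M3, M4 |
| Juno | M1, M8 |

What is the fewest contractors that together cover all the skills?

4

Bravo and Delta and Echo and Gala together: Bravo ∪ Delta ∪ Echo ∪ Gala = {M1, M2, M3, M4, M5, M6, M7, M8, M9} — every skill is covered.
No 3 of the 10 contractors cover everything (all 120 combinations miss at least one skill), so 4 is optimal.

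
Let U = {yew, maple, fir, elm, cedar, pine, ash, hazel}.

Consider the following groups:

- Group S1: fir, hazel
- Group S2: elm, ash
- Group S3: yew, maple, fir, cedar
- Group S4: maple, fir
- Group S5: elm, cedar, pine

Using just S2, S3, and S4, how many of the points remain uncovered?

Union of S2, S3, S4 = {yew, maple, fir, elm, cedar, ash}.
Not covered: pine, hazel — 2 points.

2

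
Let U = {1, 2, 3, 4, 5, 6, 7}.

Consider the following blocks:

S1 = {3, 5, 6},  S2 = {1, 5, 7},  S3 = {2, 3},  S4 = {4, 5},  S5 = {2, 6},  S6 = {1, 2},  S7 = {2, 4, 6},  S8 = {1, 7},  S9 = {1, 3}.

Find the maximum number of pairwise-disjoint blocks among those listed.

3

S4, S5, S9 are pairwise disjoint (S4={4,5}; S5={2,6}; S9={1,3}).
Every remaining block overlaps one of these, and no 4 of the listed blocks are pairwise disjoint, so 3 is the maximum.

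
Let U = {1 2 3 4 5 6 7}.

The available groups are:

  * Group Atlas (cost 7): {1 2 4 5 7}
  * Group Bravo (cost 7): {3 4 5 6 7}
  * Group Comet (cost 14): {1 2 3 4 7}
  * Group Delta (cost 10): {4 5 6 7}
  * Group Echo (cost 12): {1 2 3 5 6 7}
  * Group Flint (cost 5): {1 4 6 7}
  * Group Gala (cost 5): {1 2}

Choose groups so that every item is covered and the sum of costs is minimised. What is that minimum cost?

Bravo, Gala together cover every item (Bravo ∪ Gala = {1, 2, 3, 4, 5, 6, 7}); total cost 7 + 5 = 12.
The greedy pick Flint, Atlas, Bravo costs 19; no covering selection beats 12.

12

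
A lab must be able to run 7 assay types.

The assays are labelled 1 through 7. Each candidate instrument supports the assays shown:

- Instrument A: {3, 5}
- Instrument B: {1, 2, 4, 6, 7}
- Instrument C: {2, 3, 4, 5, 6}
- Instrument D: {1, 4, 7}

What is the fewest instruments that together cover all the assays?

Take {C, D}. Their union is {1, 2, 3, 4, 5, 6, 7}, which is all 7 assays.
No single instrument has all 7 assays (the largest, B, has 5), so 2 is optimal.

2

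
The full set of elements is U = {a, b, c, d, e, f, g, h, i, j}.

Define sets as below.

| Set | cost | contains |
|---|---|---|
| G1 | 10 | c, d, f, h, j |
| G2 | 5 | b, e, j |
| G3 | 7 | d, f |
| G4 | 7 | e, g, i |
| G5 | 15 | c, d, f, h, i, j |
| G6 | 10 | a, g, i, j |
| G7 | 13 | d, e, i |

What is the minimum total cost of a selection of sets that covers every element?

25

G1, G2, G6 together cover every element (G1 ∪ G2 ∪ G6 = {a, b, c, d, e, f, g, h, i, j}); total cost 10 + 5 + 10 = 25.
No covering selection has total cost below 25.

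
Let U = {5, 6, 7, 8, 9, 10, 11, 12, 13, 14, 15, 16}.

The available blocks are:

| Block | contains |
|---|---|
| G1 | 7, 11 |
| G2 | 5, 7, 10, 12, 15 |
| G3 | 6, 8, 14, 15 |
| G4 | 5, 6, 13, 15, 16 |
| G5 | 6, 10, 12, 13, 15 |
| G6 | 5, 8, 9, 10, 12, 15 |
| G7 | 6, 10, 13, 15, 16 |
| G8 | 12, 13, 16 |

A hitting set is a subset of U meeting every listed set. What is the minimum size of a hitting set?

3

The 3 points {6, 7, 12} hit every block.
The blocks G1, G3, G8 are pairwise disjoint, so any hitting set needs a separate point for each — at least 3. Hence 3 is optimal.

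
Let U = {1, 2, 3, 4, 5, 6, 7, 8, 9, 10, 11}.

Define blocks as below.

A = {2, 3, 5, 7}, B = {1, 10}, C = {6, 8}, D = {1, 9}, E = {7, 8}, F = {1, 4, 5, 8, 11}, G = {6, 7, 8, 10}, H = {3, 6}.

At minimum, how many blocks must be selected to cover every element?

4

Take {A, D, F, G}. Their union is {1, 2, 3, 4, 5, 6, 7, 8, 9, 10, 11}, which is all 11 elements.
Only D contains 9, so D is forced; the remaining 9 elements need at least 3 more blocks (each remaining block adds at most 4) — so at least 4 blocks are needed, and 4 is optimal.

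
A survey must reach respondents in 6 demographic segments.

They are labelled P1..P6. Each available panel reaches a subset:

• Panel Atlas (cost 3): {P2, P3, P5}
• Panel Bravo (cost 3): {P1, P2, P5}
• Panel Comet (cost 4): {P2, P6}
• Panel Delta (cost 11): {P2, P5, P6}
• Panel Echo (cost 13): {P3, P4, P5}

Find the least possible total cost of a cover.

20

Bravo, Comet, Echo together cover every segment (Bravo ∪ Comet ∪ Echo = {P1, P2, P3, P4, P5, P6}); total cost 3 + 4 + 13 = 20.
The greedy pick Atlas, Bravo, Comet, Echo costs 23; no covering selection beats 20.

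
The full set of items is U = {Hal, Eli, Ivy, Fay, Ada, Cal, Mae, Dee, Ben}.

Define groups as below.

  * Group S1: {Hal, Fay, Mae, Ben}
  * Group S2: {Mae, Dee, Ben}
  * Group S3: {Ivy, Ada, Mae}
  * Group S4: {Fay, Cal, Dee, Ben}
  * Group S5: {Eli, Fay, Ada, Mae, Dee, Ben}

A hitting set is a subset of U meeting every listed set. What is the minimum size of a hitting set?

2

Take H = {Ivy, Ben}. Each listed group contains at least one of these, so H is a hitting set of size 2.
The groups S3, S4 are pairwise disjoint, so any hitting set needs a separate item for each — at least 2. Hence 2 is optimal.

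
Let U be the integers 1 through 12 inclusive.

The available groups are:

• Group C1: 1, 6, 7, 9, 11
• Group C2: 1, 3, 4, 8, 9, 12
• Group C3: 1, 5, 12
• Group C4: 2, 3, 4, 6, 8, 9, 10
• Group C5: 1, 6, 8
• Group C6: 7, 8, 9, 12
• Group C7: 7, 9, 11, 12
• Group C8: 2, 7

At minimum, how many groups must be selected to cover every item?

3

C1 and C3 and C4 together: C1 ∪ C3 ∪ C4 = {1, 2, 3, 4, 5, 6, 7, 8, 9, 10, 11, 12} — every item is covered.
Only C3 contains 5, so C3 is forced; the remaining 9 items need at least 2 more groups (each remaining group adds at most 7) — so at least 3 groups are needed, and 3 is optimal.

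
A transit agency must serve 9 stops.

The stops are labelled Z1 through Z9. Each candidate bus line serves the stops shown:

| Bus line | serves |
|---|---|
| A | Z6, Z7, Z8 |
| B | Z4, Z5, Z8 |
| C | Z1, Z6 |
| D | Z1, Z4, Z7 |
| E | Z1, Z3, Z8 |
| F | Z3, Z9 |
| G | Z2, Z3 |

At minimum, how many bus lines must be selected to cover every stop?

5

Take {A, B, E, F, G}. Their union is {Z1, Z2, Z3, Z4, Z5, Z6, Z7, Z8, Z9}, which is all 9 stops.
No 4 of the 7 bus lines cover everything (all 35 combinations miss at least one stop), so 5 is optimal.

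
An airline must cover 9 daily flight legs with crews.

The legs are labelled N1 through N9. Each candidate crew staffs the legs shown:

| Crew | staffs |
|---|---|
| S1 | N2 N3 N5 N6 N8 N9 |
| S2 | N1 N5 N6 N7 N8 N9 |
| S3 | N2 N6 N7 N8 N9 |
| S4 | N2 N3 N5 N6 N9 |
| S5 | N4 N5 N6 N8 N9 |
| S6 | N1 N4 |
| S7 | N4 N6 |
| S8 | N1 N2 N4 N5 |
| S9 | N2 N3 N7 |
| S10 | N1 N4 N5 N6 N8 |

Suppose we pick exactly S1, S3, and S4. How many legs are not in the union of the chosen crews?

Union of S1, S3, S4 = {N2, N3, N5, N6, N7, N8, N9}.
Not covered: N1, N4 — 2 legs.

2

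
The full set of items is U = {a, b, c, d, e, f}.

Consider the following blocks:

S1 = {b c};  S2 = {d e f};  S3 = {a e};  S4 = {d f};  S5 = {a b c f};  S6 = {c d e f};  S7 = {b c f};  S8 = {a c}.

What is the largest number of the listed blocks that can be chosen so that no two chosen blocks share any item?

S1, S3, S4 are pairwise disjoint (S1={b,c}; S3={a,e}; S4={d,f}).
Every remaining block overlaps one of these, and no 4 of the listed blocks are pairwise disjoint, so 3 is the maximum.

3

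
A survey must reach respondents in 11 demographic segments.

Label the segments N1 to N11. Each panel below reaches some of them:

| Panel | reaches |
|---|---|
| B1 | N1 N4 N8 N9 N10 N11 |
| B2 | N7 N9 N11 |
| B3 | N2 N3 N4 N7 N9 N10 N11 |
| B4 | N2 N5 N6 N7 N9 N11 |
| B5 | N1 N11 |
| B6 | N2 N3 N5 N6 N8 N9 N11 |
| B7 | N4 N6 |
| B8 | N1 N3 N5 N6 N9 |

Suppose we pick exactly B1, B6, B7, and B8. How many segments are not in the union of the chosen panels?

Union of B1, B6, B7, B8 = {N1, N2, N3, N4, N5, N6, N8, N9, N10, N11}.
Not covered: N7 — 1 segment.

1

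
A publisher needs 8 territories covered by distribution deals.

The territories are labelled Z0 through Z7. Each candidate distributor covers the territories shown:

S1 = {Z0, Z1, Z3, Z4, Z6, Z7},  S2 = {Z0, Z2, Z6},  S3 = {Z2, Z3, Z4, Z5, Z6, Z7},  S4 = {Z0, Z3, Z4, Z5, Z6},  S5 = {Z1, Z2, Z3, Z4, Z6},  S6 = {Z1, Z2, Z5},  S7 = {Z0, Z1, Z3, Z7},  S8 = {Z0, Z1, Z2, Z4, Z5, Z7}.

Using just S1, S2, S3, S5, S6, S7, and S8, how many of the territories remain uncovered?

Union of S1, S2, S3, S5, S6, S7, S8 = {Z0, Z1, Z2, Z3, Z4, Z5, Z6, Z7} — that's every territory, so 0 are uncovered.

0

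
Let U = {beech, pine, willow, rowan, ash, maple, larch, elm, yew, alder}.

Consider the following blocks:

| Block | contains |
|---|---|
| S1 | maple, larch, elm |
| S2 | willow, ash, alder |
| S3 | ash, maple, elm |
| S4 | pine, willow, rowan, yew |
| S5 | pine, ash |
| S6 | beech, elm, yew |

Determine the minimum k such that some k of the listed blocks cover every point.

4

S1 and S2 and S4 and S6 together: S1 ∪ S2 ∪ S4 ∪ S6 = {beech, pine, willow, rowan, ash, maple, larch, elm, yew, alder} — every point is covered.
Only S6 contains beech, so S6 is forced; the remaining 7 points need at least 3 more blocks (each remaining block adds at most 3) — so at least 4 blocks are needed, and 4 is optimal.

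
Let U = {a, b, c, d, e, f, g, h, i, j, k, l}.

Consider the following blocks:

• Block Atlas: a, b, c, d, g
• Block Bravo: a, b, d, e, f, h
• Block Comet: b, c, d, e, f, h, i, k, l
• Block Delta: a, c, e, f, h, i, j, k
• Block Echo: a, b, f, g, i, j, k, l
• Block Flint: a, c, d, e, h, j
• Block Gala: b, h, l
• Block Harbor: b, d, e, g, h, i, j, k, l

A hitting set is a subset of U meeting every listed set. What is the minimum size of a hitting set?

The 2 elements {b, e} hit every block.
No single element lies in every block, so at least 2 are needed and 2 is optimal.

2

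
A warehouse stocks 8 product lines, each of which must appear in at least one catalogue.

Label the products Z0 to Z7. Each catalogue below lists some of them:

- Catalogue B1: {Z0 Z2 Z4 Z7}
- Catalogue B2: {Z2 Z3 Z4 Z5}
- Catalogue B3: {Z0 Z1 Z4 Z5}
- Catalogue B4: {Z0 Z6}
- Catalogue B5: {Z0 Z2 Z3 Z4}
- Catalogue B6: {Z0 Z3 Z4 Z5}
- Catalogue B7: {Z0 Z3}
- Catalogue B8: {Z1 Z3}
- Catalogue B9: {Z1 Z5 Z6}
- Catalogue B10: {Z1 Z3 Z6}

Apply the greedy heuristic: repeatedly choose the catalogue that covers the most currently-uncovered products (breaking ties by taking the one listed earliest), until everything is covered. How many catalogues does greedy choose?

3

Greedy: pick B1 (covers 4 new) → pick B9 (covers 3 new) → pick B2 (covers 1 new). Total picks: 3.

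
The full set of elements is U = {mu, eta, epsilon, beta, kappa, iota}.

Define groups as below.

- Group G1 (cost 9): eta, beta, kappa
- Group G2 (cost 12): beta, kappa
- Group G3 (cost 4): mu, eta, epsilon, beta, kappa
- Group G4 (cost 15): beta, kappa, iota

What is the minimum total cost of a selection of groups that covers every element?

G3, G4 together cover every element (G3 ∪ G4 = {mu, eta, epsilon, beta, kappa, iota}); total cost 4 + 15 = 19.
No covering selection has total cost below 19.

19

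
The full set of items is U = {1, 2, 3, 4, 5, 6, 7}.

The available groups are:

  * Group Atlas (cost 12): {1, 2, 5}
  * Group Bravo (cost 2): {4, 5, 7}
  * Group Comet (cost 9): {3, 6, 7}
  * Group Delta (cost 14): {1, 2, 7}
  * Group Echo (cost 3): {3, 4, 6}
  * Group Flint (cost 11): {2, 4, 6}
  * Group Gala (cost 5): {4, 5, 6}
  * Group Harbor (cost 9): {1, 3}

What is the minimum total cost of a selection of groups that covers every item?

Atlas, Bravo, Echo together cover every item (Atlas ∪ Bravo ∪ Echo = {1, 2, 3, 4, 5, 6, 7}); total cost 12 + 2 + 3 = 17.
No covering selection has total cost below 17.

17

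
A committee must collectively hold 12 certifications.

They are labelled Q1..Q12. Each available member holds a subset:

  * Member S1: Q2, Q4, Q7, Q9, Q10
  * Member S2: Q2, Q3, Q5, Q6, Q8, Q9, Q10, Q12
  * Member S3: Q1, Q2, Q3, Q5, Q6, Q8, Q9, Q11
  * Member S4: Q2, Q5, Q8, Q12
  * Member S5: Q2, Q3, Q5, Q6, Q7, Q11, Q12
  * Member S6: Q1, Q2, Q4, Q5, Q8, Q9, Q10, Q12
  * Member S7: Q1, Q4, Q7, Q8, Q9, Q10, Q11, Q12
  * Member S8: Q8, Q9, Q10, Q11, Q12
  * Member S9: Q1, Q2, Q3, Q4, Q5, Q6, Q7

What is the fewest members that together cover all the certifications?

Take {S5, S6}. Their union is {Q1, Q2, Q3, Q4, Q5, Q6, Q7, Q8, Q9, Q10, Q11, Q12}, which is all 12 certifications.
No single member has all 12 certifications (the largest, S2, has 8), so 2 is optimal.

2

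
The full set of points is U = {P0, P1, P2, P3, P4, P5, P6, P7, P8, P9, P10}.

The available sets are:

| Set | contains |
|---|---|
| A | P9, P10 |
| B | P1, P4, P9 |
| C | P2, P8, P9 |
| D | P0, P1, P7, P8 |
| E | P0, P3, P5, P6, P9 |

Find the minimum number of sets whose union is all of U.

A, B, C, D, and E cover everything between them: the union {P0, P1, P2, P3, P4, P5, P6, P7, P8, P9, P10} is all of U.
No 4 of the 5 sets cover everything (all 5 combinations miss at least one point), so 5 is optimal.

5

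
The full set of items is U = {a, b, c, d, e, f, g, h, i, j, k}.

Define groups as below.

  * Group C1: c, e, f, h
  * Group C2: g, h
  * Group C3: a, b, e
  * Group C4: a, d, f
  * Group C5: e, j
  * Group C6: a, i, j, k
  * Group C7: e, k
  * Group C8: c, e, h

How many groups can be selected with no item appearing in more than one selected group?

C2, C4, C7 are pairwise disjoint (C2={g,h}; C4={a,d,f}; C7={e,k}).
Every remaining group overlaps one of these, and no 4 of the listed groups are pairwise disjoint, so 3 is the maximum.

3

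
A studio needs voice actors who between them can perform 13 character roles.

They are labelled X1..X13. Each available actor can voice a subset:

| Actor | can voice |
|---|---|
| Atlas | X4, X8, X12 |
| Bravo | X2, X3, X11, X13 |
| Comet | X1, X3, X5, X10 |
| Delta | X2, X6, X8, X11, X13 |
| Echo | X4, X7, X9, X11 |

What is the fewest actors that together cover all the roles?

Atlas and Comet and Delta and Echo together: Atlas ∪ Comet ∪ Delta ∪ Echo = {X1, X2, X3, X4, X5, X6, X7, X8, X9, X10, X11, X12, X13} — every role is covered.
Only Echo contains X7, so Echo is forced; the remaining 9 roles need at least 3 more actors (each remaining actor adds at most 4) — so at least 4 actors are needed, and 4 is optimal.

4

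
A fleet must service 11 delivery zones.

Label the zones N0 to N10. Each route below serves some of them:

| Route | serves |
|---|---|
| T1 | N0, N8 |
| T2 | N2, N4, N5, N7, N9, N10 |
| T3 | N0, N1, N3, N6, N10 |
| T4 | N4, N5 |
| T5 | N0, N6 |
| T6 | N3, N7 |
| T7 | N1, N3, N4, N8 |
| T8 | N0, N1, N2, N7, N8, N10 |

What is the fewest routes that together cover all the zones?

T1 and T2 and T3 together: T1 ∪ T2 ∪ T3 = {N0, N1, N2, N3, N4, N5, N6, N7, N8, N9, N10} — every zone is covered.
Only T2 contains N9, so T2 is forced; the remaining 5 zones need at least 2 more routes (each remaining route adds at most 4) — so at least 3 routes are needed, and 3 is optimal.

3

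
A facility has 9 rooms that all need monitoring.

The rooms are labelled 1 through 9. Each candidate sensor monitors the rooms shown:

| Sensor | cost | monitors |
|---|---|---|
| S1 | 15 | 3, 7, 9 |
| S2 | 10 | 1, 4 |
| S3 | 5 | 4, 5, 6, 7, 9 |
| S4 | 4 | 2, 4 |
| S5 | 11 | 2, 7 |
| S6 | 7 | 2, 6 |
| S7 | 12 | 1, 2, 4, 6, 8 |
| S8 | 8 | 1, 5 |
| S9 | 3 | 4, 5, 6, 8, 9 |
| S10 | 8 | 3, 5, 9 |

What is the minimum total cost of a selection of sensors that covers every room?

25

S3, S7, S10 together cover every room (S3 ∪ S7 ∪ S10 = {1, 2, 3, 4, 5, 6, 7, 8, 9}); total cost 5 + 12 + 8 = 25.
The greedy pick S9, S4, S3, S8, S10 costs 28; no covering selection beats 25.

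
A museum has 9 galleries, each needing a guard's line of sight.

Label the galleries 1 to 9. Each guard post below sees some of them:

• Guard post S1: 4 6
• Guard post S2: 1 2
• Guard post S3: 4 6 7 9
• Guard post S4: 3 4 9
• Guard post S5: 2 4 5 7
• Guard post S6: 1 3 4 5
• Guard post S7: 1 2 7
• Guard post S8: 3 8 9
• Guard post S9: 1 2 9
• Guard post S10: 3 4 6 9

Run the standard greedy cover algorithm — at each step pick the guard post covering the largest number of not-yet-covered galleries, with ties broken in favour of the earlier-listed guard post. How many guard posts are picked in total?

4

Greedy: pick S3 (covers 4 new) → pick S6 (covers 3 new) → pick S2 (covers 1 new) → pick S8 (covers 1 new). Total picks: 4.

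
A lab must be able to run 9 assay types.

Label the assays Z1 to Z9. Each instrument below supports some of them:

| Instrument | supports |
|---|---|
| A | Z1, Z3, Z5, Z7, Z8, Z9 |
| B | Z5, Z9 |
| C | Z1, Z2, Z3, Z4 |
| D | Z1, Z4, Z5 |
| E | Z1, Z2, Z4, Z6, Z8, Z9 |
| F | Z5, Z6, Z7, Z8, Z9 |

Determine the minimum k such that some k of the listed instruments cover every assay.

2

C and F together: C ∪ F = {Z1, Z2, Z3, Z4, Z5, Z6, Z7, Z8, Z9} — every assay is covered.
No single instrument has all 9 assays (the largest, A, has 6), so 2 is optimal.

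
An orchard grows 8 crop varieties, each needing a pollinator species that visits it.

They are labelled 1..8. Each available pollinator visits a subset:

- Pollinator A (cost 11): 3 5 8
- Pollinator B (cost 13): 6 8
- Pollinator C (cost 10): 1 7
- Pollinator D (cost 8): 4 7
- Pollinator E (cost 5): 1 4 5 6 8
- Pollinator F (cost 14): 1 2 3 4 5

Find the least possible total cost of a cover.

D, E, F together cover every variety (D ∪ E ∪ F = {1, 2, 3, 4, 5, 6, 7, 8}); total cost 8 + 5 + 14 = 27.
No covering selection has total cost below 27.

27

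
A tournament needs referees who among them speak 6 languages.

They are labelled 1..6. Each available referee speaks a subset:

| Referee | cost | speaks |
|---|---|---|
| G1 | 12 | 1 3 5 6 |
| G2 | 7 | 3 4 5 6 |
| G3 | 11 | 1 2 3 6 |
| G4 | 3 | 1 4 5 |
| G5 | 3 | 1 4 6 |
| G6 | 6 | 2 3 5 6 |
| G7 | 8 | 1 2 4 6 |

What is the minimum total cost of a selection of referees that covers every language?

9

G5, G6 together cover every language (G5 ∪ G6 = {1, 2, 3, 4, 5, 6}); total cost 3 + 6 = 9.
No covering selection has total cost below 9.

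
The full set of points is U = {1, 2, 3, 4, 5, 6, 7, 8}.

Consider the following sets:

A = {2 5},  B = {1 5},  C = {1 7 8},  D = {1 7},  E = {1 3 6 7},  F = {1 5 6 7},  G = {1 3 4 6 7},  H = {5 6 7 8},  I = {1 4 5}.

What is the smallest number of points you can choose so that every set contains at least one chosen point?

T = {5, 7} meets every set (each contains at least one member of T), and |T| = 2.
The sets A, C are pairwise disjoint, so any hitting set needs a separate point for each — at least 2. Hence 2 is optimal.

2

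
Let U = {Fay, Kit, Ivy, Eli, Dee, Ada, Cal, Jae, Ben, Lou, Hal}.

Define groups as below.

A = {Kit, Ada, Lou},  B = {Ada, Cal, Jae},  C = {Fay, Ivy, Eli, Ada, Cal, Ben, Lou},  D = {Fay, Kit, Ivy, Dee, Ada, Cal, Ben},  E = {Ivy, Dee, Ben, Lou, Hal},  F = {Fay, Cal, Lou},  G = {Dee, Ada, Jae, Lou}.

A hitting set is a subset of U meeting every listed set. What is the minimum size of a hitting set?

2

The 2 items {Ada, Lou} hit every group.
The groups B, E are pairwise disjoint, so any hitting set needs a separate item for each — at least 2. Hence 2 is optimal.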